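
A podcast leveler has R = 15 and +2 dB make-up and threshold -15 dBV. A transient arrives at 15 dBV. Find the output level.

-11 dBV

The input is 30 dB above the -15 dBV threshold.
15:1 compression reduces that to 30/15 = 2 dB over.
So the level is -15 + 2 = -13 dBV; make-up adds 2 dB, giving -11 dBV.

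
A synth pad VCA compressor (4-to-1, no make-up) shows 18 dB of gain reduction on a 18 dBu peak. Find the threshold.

Input is 24 dB above T (since output overshoot × R = input overshoot: (0 − T)·4 = 18 − T gives T = -6 dBu).
Check: -6 + (18 − (-6))/4 = -6 + 6 = 0 dBu. ✓

-6 dBu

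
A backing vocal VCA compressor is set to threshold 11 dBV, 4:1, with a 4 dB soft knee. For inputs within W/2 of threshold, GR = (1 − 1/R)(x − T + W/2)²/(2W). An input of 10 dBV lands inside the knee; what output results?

9.90625 dBV

x − T + W/2 = 10 − 11 + 2 = 1.
GR = (1 − 1/4) × 1² / 8 = 0.75 × 1 / 8 = 0.09375 dB.
Output = 10 − 0.09375 = 9.90625 dBV.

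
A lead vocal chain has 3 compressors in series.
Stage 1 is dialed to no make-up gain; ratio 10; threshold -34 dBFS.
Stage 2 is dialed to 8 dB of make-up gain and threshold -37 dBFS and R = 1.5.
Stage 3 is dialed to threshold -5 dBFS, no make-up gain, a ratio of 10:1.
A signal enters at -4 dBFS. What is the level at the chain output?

Stage 1: -4 dBFS is 30 dB over -34 dBFS; at 10:1 that becomes 3 dB over, giving -31 dBFS.
Stage 2: overshoot 6 dB → 6/1.5 = 4 dB → -33 dBFS; +8 dB make-up → -25 dBFS.
Stage 3: below threshold (-25 ≤ -5); passes unchanged; output -25 dBFS.

-25 dBFS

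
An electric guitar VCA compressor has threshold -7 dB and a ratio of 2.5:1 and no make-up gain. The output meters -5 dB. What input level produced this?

-2 dB

That's 2 dB above the -7 dB threshold.
Input overshoot = R × output overshoot = 5 dB → input = -7 + 5 = -2 dB.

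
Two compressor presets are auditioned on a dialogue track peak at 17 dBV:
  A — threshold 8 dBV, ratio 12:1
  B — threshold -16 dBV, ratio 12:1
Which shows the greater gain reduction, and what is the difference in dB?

A: overshoot 9 dB → output overshoot 0.75 dB → GR 8.25 dB.
B: overshoot 33 dB → output overshoot 2.75 dB → GR 30.25 dB.
Difference: 22 dB in favour of B.

B, by 22 dB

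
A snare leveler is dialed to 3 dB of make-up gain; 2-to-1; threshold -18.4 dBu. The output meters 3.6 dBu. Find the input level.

Before make-up, the level was 3.6 − 3 = 0.6 dBu.
Post-compression overshoot = 0.6 − (-18.4) = 19 dB.
Input overshoot = R × output overshoot = 38 dB → input = -18.4 + 38 = 19.6 dBu.

19.6 dBu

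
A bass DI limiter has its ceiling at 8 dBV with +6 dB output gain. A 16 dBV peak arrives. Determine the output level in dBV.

A brickwall limiter is an ∞:1 compressor: any input above the ceiling is clamped to 8 dBV.
Output gain then adds 6 dB: 8 + 6 = 14 dBV.

14 dBV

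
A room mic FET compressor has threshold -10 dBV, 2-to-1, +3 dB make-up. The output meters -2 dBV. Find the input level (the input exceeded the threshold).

0 dBV

Remove make-up: -2 − 3 = -5 dBV.
Post-compression overshoot = -5 − (-10) = 5 dB.
Before 2:1 compression the overshoot was 5 × 2 = 10 dB, so input = -10 + 10 = 0 dBV.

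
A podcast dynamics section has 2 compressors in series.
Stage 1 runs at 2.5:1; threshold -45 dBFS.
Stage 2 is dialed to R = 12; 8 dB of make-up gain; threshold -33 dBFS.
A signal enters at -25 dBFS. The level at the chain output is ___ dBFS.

Stage 1: 20 dB above -45 dBFS, reduced 2.5:1 to 8 dB above → -37 dBFS.
Stage 2: -37 dBFS is at or below the -33 dBFS threshold — no compression; make-up brings it to -29 dBFS.

-29 dBFS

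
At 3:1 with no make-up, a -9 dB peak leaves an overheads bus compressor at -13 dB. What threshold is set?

-15 dB

Input is 6 dB above T (since output overshoot × R = input overshoot: (-13 − T)·3 = -9 − T gives T = -15 dB).
Check: -15 + (-9 − (-15))/3 = -15 + 2 = -13 dB. ✓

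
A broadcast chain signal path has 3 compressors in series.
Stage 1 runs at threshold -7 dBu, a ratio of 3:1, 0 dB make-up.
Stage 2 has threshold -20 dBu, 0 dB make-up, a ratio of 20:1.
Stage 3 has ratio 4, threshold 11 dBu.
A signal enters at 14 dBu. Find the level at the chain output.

Stage 1: overshoot 21 dB → 21/3 = 7 dB → 0 dBu.
Stage 2: 0 dBu is 20 dB over -20 dBu; at 20:1 that becomes 1 dB over, giving -19 dBu.
Stage 3: below threshold (-19 ≤ 11); passes unchanged; output -19 dBu.

-19 dBu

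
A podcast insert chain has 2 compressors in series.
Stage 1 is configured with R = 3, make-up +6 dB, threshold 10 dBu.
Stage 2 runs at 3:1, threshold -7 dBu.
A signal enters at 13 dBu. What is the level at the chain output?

1 dBu

Stage 1: 13 dBu is 3 dB over 10 dBu; at 3:1 that becomes 1 dB over, giving 11 dBu; +6 dB make-up → 17 dBu.
Stage 2: 24 dB above -7 dBu, reduced 3:1 to 8 dB above → 1 dBu.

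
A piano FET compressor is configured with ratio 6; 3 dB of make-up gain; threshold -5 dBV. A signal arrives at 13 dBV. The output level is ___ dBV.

1 dBV

The input is 18 dB above the -5 dBV threshold.
At 6:1 the overshoot is divided by 6, leaving 3 dB above threshold.
Output = -5 + 3 = -2 dBV; make-up adds 3 dB, giving 1 dBV.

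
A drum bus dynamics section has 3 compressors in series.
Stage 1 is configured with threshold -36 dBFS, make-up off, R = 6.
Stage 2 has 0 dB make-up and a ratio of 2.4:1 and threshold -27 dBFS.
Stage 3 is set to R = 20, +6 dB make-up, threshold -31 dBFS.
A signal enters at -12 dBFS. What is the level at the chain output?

Stage 1: overshoot 24 dB → 24/6 = 4 dB → -32 dBFS.
Stage 2: -32 dBFS is at or below the -27 dBFS threshold — no compression; output -32 dBFS.
Stage 3: -32 dBFS ≤ -31 dBFS, so stage 3 doesn't engage; make-up brings it to -26 dBFS.

-26 dBFS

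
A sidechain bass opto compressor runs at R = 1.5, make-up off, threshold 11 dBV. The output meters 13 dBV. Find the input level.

14 dBV

That's 2 dB above the 11 dBV threshold.
Undo the ratio: input overshoot = 2 × 1.5 = 3 dB, giving input = 14 dBV.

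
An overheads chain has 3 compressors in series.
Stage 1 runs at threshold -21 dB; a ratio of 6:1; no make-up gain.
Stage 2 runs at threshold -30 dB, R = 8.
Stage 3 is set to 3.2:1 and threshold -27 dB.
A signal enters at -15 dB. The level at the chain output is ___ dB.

Stage 1: overshoot 6 dB → 6/6 = 1 dB → -20 dB.
Stage 2: overshoot 10 dB → 10/8 = 1.25 dB → -28.75 dB.
Stage 3: -28.75 dB is at or below the -27 dB threshold — no compression; output -28.75 dB.

-28.75 dB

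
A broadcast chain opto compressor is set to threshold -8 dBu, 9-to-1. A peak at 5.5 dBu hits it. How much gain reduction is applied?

12 dB

5.5 dBu exceeds the threshold by 13.5 dB.
After 9:1 compression the overshoot becomes 13.5/9 = 1.5 dB.
So the signal is attenuated by 13.5 − 1.5 = 12 dB.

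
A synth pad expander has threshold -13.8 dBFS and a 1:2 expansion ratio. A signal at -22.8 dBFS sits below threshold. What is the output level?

Below threshold, a 1:2 expander applies gain = (2−1)×(T − x) of attenuation.
(2−1) × 9 = 9 dB, so output = -22.8 − 9 = -31.8 dBFS.

-31.8 dBFS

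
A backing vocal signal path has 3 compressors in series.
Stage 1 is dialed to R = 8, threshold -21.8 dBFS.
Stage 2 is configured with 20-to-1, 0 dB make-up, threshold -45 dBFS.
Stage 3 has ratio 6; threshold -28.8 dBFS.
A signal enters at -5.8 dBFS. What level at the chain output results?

Stage 1: overshoot 16 dB → 16/8 = 2 dB → -19.8 dBFS.
Stage 2: overshoot 25.2 dB → 25.2/20 = 1.26 dB → -43.74 dBFS.
Stage 3: -43.74 dBFS is at or below the -28.8 dBFS threshold — no compression; output -43.74 dBFS.

-43.74 dBFS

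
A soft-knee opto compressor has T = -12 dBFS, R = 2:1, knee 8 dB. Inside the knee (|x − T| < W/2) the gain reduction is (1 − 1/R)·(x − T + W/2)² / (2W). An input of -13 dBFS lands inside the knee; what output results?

-13.28125 dBFS

x − T + W/2 = -13 − (-12) + 4 = 3.
GR = (1 − 1/2) × 3² / 16 = 0.5 × 9 / 16 = 0.28125 dB.
Output = -13 − 0.28125 = -13.28125 dBFS.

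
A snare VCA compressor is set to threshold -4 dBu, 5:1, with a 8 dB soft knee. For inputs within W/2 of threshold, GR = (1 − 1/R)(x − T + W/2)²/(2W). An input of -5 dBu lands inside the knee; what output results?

-5.45 dBu

x − T + W/2 = -5 − (-4) + 4 = 3.
GR = (1 − 1/5) × 3² / 16 = 0.8 × 9 / 16 = 0.45 dB.
Output = -5 − 0.45 = -5.45 dBu.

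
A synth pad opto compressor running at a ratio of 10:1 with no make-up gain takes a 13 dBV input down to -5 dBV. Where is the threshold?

Let T be the threshold. Output overshoot = (input overshoot)/R, so -5 − T = (13 − T)/10.
10·(-5 − T) = 13 − T → 9·T = -50 − 13 = -63.
T = -63/9 = -7 dBV.

-7 dBV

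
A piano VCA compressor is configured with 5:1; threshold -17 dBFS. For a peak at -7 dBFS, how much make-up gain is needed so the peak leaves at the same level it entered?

8 dB

Without make-up, output = threshold + overshoot/5 = -17 + 2 = -15 dBFS.
Gap to target: 8 dB.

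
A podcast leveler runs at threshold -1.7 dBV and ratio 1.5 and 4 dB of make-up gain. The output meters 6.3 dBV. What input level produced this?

Remove make-up: 6.3 − 4 = 2.3 dBV.
The compressed level sits 2.3 − (-1.7) = 4 dB over threshold.
Undo the ratio: input overshoot = 4 × 1.5 = 6 dB, giving input = 4.3 dBV.

4.3 dBV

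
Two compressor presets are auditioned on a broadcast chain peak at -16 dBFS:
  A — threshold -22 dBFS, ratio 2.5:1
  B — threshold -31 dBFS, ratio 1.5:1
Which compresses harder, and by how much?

A: GR = 6 − 6/2.5 = 3.6 dB.
B: GR = 15 − 15/1.5 = 5 dB.
Difference: 1.4 dB in favour of B.

B, by 1.4 dB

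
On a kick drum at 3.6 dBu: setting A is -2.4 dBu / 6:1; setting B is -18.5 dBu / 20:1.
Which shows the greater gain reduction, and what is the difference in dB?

A: 6 dB over, compressed to 1 dB over, so 5 dB of GR.
B: 22.1 dB over, compressed to 1.105 dB over, so 20.995 dB of GR.
B applies 15.995 dB more gain reduction.

B, by 15.995 dB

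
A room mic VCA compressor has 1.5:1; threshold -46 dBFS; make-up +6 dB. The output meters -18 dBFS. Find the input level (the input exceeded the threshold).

-13 dBFS

Before make-up, the level was -18 − 6 = -24 dBFS.
Post-compression overshoot = -24 − (-46) = 22 dB.
Before 1.5:1 compression the overshoot was 22 × 1.5 = 33 dB, so input = -46 + 33 = -13 dBFS.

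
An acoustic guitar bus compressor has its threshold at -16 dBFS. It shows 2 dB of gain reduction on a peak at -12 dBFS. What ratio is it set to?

Input overshoot = -12 − (-16) = 4 dB.
Output overshoot = 4 − 2 = 2 dB.
Ratio = input overshoot / output overshoot = 4 / 2 = 2.

2:1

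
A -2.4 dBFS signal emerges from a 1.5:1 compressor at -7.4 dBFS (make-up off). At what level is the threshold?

Gain reduction = -2.4 − (-7.4) = 5 dB; output overshoot = GR / (R − 1) = 5 / 0.5 = 10 dB.
Threshold = output − output overshoot = -7.4 − 10 = -17.4 dBFS.

-17.4 dBFS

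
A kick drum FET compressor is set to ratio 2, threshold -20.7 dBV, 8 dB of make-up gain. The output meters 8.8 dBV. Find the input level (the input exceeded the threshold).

Before make-up, the level was 8.8 − 8 = 0.8 dBV.
That's 21.5 dB above the -20.7 dBV threshold.
Input overshoot = R × output overshoot = 43 dB → input = -20.7 + 43 = 22.3 dBV.

22.3 dBV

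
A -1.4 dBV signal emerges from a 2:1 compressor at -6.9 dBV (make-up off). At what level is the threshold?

Let T be the threshold. Output overshoot = (input overshoot)/R, so -6.9 − T = (-1.4 − T)/2.
2·(-6.9 − T) = -1.4 − T → 1·T = -13.8 − (-1.4) = -12.4.
T = -12.4/1 = -12.4 dBV.

-12.4 dBV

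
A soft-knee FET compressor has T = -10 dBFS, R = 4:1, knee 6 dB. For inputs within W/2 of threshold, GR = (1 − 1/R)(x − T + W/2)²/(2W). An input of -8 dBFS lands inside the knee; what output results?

x − T + W/2 = -8 − (-10) + 3 = 5.
GR = (1 − 1/4) × 5² / 12 = 0.75 × 25 / 12 = 1.5625 dB.
Output = -8 − 1.5625 = -9.5625 dBFS.

-9.5625 dBFS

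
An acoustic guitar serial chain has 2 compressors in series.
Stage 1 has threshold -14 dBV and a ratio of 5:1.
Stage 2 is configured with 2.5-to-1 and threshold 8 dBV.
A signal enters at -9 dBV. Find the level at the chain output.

-13 dBV

Stage 1: overshoot 5 dB → 5/5 = 1 dB → -13 dBV.
Stage 2: -13 dBV ≤ 8 dBV, so stage 2 doesn't engage; output -13 dBV.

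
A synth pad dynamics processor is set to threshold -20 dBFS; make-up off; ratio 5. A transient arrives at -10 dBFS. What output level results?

-10 dBFS sits 10 dB over threshold.
5:1 compression reduces that to 10/5 = 2 dB over.
That puts the output at -18 dBFS.

-18 dBFS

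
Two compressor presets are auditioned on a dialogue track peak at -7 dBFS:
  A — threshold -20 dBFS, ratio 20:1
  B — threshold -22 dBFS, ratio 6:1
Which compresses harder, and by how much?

A: 13 dB over, compressed to 0.65 dB over, so 12.35 dB of GR.
B: 15 dB over, compressed to 2.5 dB over, so 12.5 dB of GR.
B applies 0.15 dB more gain reduction.

B, by 0.15 dB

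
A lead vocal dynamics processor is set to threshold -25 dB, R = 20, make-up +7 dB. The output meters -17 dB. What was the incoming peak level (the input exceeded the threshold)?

-5 dB

Stripping the +7 dB make-up gives -24 dB at the gain stage.
That's 1 dB above the -25 dB threshold.
Undo the ratio: input overshoot = 1 × 20 = 20 dB, giving input = -5 dB.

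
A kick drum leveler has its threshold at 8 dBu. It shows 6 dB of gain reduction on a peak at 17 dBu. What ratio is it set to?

Input overshoot = 17 − 8 = 9 dB.
Output overshoot = 9 − 6 = 3 dB.
Ratio = input overshoot / output overshoot = 9 / 3 = 3.

3:1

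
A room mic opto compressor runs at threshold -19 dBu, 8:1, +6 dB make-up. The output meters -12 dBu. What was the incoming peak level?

Before make-up, the level was -12 − 6 = -18 dBu.
Post-compression overshoot = -18 − (-19) = 1 dB.
Before 8:1 compression the overshoot was 1 × 8 = 8 dB, so input = -19 + 8 = -11 dBu.

-11 dBu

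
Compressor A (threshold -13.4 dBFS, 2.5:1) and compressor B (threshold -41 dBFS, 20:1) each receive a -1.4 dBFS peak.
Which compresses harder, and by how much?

B, by 30.42 dB

A: GR = 12 − 12/2.5 = 7.2 dB.
B: GR = 39.6 − 39.6/20 = 37.62 dB.
Difference: 30.42 dB in favour of B.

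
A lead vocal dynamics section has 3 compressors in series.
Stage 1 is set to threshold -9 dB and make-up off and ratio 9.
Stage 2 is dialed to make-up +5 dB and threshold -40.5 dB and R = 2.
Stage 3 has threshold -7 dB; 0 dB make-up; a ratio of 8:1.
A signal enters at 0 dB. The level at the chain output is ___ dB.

-19.25 dB

Stage 1: overshoot 9 dB → 9/9 = 1 dB → -8 dB.
Stage 2: overshoot 32.5 dB → 32.5/2 = 16.25 dB → -24.25 dB; +5 dB make-up → -19.25 dB.
Stage 3: -19.25 dB ≤ -7 dB, so stage 3 doesn't engage; output -19.25 dB.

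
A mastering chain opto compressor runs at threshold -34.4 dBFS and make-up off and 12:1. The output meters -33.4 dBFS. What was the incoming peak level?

Post-compression overshoot = -33.4 − (-34.4) = 1 dB.
Before 12:1 compression the overshoot was 1 × 12 = 12 dB, so input = -34.4 + 12 = -22.4 dBFS.

-22.4 dBFS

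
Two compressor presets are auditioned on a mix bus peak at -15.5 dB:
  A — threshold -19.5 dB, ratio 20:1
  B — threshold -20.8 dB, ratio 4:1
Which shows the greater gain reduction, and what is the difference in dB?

A: overshoot 4 dB → output overshoot 0.2 dB → GR 3.8 dB.
B: overshoot 5.3 dB → output overshoot 1.325 dB → GR 3.975 dB.
B applies 0.175 dB more gain reduction.

B, by 0.175 dB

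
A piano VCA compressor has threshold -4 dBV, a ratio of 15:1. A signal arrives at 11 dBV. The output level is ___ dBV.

-3 dBV

11 dBV sits 15 dB over threshold.
At 15:1 the overshoot is divided by 15, leaving 1 dB above threshold.
Output = -4 + 1 = -3 dBV.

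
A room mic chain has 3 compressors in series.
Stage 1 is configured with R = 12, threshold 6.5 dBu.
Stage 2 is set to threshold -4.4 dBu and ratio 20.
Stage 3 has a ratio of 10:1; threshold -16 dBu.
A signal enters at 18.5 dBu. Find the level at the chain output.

Stage 1: 18.5 dBu is 12 dB over 6.5 dBu; at 12:1 that becomes 1 dB over, giving 7.5 dBu.
Stage 2: 11.9 dB above -4.4 dBu, reduced 20:1 to 0.595 dB above → -3.805 dBu.
Stage 3: -3.805 dBu is 12.195 dB over -16 dBu; at 10:1 that becomes 1.2195 dB over, giving -14.7805 dBu.

-14.7805 dBu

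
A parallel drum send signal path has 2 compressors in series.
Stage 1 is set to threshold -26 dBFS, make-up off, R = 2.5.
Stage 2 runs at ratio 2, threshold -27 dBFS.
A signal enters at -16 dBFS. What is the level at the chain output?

Stage 1: 10 dB above -26 dBFS, reduced 2.5:1 to 4 dB above → -22 dBFS.
Stage 2: overshoot 5 dB → 5/2 = 2.5 dB → -24.5 dBFS.

-24.5 dBFS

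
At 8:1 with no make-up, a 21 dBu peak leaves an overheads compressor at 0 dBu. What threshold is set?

Let T be the threshold. Output overshoot = (input overshoot)/R, so 0 − T = (21 − T)/8.
8·(0 − T) = 21 − T → 7·T = 0 − 21 = -21.
T = -21/7 = -3 dBu.

-3 dBu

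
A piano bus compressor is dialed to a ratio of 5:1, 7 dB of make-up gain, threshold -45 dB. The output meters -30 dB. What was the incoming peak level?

-5 dB

Remove make-up: -30 − 7 = -37 dB.
The compressed level sits -37 − (-45) = 8 dB over threshold.
Undo the ratio: input overshoot = 8 × 5 = 40 dB, giving input = -5 dB.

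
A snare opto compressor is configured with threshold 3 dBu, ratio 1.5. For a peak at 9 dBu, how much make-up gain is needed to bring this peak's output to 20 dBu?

Without make-up, output = threshold + overshoot/1.5 = 3 + 4 = 7 dBu.
Gap to target: 13 dB.

13 dB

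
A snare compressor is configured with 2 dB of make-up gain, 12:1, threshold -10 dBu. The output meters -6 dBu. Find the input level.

Before make-up, the level was -6 − 2 = -8 dBu.
Post-compression overshoot = -8 − (-10) = 2 dB.
Before 12:1 compression the overshoot was 2 × 12 = 24 dB, so input = -10 + 24 = 14 dBu.

14 dBu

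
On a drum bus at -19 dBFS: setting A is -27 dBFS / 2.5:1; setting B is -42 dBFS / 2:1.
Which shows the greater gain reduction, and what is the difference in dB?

A: overshoot 8 dB → output overshoot 3.2 dB → GR 4.8 dB.
B: overshoot 23 dB → output overshoot 11.5 dB → GR 11.5 dB.
B applies 6.7 dB more gain reduction.

B, by 6.7 dB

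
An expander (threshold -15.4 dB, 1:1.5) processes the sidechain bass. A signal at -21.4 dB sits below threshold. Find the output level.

-24.4 dB

The input is 6 dB below the -15.4 dB threshold.
A 1:1.5 expander multiplies undershoot by 1.5: 6 × 1.5 = 9 dB below threshold.
Output = -15.4 − 9 = -24.4 dB.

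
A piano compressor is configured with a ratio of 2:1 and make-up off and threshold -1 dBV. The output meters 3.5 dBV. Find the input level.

That's 4.5 dB above the -1 dBV threshold.
Before 2:1 compression the overshoot was 4.5 × 2 = 9 dB, so input = -1 + 9 = 8 dBV.

8 dBV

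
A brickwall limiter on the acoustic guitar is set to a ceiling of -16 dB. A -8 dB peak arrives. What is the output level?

A brickwall limiter is an ∞:1 compressor: any input above the ceiling is clamped to -16 dB.

-16 dB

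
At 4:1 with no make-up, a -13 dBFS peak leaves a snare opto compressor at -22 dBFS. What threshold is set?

-25 dBFS

Gain reduction = -13 − (-22) = 9 dB; output overshoot = GR / (R − 1) = 9 / 3 = 3 dB.
Threshold = output − output overshoot = -22 − 3 = -25 dBFS.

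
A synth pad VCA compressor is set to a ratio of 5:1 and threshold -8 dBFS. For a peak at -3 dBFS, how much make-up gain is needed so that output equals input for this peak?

4 dB

Without make-up, output = threshold + overshoot/5 = -8 + 1 = -7 dBFS.
Gap to target: 4 dB.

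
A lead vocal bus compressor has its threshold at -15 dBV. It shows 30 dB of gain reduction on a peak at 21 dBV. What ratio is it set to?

Input overshoot = 21 − (-15) = 36 dB.
Output overshoot = 36 − 30 = 6 dB.
Ratio = input overshoot / output overshoot = 36 / 6 = 6.

6:1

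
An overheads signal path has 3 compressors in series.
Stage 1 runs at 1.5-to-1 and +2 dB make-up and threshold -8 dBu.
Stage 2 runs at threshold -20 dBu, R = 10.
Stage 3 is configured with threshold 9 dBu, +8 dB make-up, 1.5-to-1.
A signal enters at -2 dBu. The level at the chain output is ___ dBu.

Stage 1: 6 dB above -8 dBu, reduced 1.5:1 to 4 dB above → -4 dBu; +2 dB make-up → -2 dBu.
Stage 2: overshoot 18 dB → 18/10 = 1.8 dB → -18.2 dBu.
Stage 3: below threshold (-18.2 ≤ 9); passes unchanged; make-up brings it to -10.2 dBu.

-10.2 dBu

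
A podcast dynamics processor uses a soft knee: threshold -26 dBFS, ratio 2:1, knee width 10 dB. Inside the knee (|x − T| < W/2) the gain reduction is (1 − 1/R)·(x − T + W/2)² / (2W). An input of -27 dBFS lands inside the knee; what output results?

x − T + W/2 = -27 − (-26) + 5 = 4.
GR = (1 − 1/2) × 4² / 20 = 0.5 × 16 / 20 = 0.4 dB.
Output = -27 − 0.4 = -27.4 dBFS.

-27.4 dBFS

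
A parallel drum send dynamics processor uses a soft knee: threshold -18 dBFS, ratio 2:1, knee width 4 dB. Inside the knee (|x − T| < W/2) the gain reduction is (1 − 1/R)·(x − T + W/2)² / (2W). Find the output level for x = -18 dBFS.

-18.25 dBFS

x − T + W/2 = -18 − (-18) + 2 = 2.
GR = (1 − 1/2) × 2² / 8 = 0.5 × 4 / 8 = 0.25 dB.
Output = -18 − 0.25 = -18.25 dBFS.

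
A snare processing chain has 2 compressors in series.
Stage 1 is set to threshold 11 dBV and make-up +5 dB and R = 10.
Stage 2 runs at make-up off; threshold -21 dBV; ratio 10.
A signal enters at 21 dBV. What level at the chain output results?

Stage 1: 21 dBV is 10 dB over 11 dBV; at 10:1 that becomes 1 dB over, giving 12 dBV; +5 dB make-up → 17 dBV.
Stage 2: overshoot 38 dB → 38/10 = 3.8 dB → -17.2 dBV.

-17.2 dBV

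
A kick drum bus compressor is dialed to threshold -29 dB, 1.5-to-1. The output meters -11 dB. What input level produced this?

That's 18 dB above the -29 dB threshold.
Undo the ratio: input overshoot = 18 × 1.5 = 27 dB, giving input = -2 dB.

-2 dB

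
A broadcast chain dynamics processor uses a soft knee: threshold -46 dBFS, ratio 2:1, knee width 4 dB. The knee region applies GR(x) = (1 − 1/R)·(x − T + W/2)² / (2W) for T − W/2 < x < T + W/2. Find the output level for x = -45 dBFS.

-45.5625 dBFS

x − T + W/2 = -45 − (-46) + 2 = 3.
GR = (1 − 1/2) × 3² / 8 = 0.5 × 9 / 8 = 0.5625 dB.
Output = -45 − 0.5625 = -45.5625 dBFS.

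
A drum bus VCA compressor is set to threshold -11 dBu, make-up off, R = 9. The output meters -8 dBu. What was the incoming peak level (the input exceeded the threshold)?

16 dBu

Post-compression overshoot = -8 − (-11) = 3 dB.
Undo the ratio: input overshoot = 3 × 9 = 27 dB, giving input = 16 dBu.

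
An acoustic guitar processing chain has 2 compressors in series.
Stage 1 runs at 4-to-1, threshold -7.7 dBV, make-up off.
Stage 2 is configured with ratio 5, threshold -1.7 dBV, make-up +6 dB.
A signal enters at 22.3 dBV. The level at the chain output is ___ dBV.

Stage 1: 22.3 dBV is 30 dB over -7.7 dBV; at 4:1 that becomes 7.5 dB over, giving -0.2 dBV.
Stage 2: overshoot 1.5 dB → 1.5/5 = 0.3 dB → -1.4 dBV; +6 dB make-up → 4.6 dBV.

4.6 dBV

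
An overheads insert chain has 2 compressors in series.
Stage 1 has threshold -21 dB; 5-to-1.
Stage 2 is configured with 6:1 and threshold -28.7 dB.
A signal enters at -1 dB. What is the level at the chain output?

-26.75 dB

Stage 1: 20 dB above -21 dB, reduced 5:1 to 4 dB above → -17 dB.
Stage 2: 11.7 dB above -28.7 dB, reduced 6:1 to 1.95 dB above → -26.75 dB.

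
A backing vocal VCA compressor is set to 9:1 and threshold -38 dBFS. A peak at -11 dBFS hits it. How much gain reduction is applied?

Overshoot = -11 − (-38) = 27 dB.
A 9:1 ratio leaves 3 dB of that excess.
Gain reduction = 27 − 3 = 24 dB.

24 dB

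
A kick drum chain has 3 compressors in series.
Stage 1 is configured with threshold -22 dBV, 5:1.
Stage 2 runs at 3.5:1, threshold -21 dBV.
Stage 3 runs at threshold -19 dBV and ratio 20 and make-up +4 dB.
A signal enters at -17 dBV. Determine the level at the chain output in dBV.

Stage 1: overshoot 5 dB → 5/5 = 1 dB → -21 dBV.
Stage 2: -21 dBV ≤ -21 dBV, so stage 2 doesn't engage; output -21 dBV.
Stage 3: below threshold (-21 ≤ -19); passes unchanged; make-up brings it to -17 dBV.

-17 dBV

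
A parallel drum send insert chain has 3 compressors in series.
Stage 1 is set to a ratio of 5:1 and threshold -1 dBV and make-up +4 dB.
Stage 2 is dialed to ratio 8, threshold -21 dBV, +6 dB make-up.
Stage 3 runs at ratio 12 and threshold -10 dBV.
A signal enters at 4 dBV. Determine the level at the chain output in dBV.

-11.875 dBV

Stage 1: overshoot 5 dB → 5/5 = 1 dB → 0 dBV; +4 dB make-up → 4 dBV.
Stage 2: 25 dB above -21 dBV, reduced 8:1 to 3.125 dB above → -17.875 dBV; +6 dB make-up → -11.875 dBV.
Stage 3: -11.875 dBV is at or below the -10 dBV threshold — no compression; output -11.875 dBV.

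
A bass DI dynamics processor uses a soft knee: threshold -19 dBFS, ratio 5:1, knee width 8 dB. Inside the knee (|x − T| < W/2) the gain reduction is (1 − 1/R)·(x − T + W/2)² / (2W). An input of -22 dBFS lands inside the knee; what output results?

-22.05 dBFS

x − T + W/2 = -22 − (-19) + 4 = 1.
GR = (1 − 1/5) × 1² / 16 = 0.8 × 1 / 16 = 0.05 dB.
Output = -22 − 0.05 = -22.05 dBFS.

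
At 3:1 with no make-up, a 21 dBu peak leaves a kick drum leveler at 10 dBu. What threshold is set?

4.5 dBu

Input is 16.5 dB above T (since output overshoot × R = input overshoot: (10 − T)·3 = 21 − T gives T = 4.5 dBu).
Check: 4.5 + (21 − 4.5)/3 = 4.5 + 5.5 = 10 dBu. ✓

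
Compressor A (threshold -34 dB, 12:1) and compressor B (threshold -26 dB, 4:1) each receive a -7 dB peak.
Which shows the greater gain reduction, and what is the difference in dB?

A, by 10.5 dB

A: overshoot 27 dB → output overshoot 2.25 dB → GR 24.75 dB.
B: overshoot 19 dB → output overshoot 4.75 dB → GR 14.25 dB.
A applies 10.5 dB more gain reduction.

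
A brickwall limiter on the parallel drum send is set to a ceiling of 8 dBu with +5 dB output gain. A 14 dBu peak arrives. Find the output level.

At ∞:1, everything above 8 dBu is held at the ceiling.
Output gain then adds 5 dB: 8 + 5 = 13 dBu.

13 dBu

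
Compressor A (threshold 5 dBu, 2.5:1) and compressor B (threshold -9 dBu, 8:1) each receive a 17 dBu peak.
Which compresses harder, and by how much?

B, by 15.55 dB

A: overshoot 12 dB → output overshoot 4.8 dB → GR 7.2 dB.
B: overshoot 26 dB → output overshoot 3.25 dB → GR 22.75 dB.
B applies 15.55 dB more gain reduction.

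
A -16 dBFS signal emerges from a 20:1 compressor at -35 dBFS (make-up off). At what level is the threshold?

-36 dBFS

Input is 20 dB above T (since output overshoot × R = input overshoot: (-35 − T)·20 = -16 − T gives T = -36 dBFS).
Check: -36 + (-16 − (-36))/20 = -36 + 1 = -35 dBFS. ✓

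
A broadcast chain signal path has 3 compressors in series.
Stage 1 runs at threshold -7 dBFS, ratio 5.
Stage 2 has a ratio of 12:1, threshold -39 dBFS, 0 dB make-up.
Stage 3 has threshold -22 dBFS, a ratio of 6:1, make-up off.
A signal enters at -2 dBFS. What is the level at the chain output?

Stage 1: 5 dB above -7 dBFS, reduced 5:1 to 1 dB above → -6 dBFS.
Stage 2: -6 dBFS is 33 dB over -39 dBFS; at 12:1 that becomes 2.75 dB over, giving -36.25 dBFS.
Stage 3: -36.25 dBFS ≤ -22 dBFS, so stage 3 doesn't engage; output -36.25 dBFS.

-36.25 dBFS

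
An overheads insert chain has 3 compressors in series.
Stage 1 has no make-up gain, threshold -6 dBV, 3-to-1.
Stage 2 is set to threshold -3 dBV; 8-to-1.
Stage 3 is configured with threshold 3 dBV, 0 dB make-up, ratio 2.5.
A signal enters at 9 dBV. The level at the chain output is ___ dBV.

Stage 1: overshoot 15 dB → 15/3 = 5 dB → -1 dBV.
Stage 2: 2 dB above -3 dBV, reduced 8:1 to 0.25 dB above → -2.75 dBV.
Stage 3: below threshold (-2.75 ≤ 3); passes unchanged; output -2.75 dBV.

-2.75 dBV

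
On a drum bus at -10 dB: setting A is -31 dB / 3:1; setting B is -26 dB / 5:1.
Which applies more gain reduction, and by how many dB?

A, by 1.2 dB

A: 21 dB over, compressed to 7 dB over, so 14 dB of GR.
B: 16 dB over, compressed to 3.2 dB over, so 12.8 dB of GR.
A reduces 1.2 dB more.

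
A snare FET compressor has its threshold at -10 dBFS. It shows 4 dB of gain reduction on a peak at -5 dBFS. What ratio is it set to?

Input overshoot = -5 − (-10) = 5 dB.
Output overshoot = 5 − 4 = 1 dB.
Ratio = input overshoot / output overshoot = 5 / 1 = 5.

5:1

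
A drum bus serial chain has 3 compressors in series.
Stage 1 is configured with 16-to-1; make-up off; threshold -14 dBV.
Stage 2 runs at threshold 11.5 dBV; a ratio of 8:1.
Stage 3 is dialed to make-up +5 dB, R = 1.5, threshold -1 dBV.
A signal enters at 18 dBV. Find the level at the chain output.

Stage 1: 32 dB above -14 dBV, reduced 16:1 to 2 dB above → -12 dBV.
Stage 2: -12 dBV is at or below the 11.5 dBV threshold — no compression; output -12 dBV.
Stage 3: -12 dBV ≤ -1 dBV, so stage 3 doesn't engage; make-up brings it to -7 dBV.

-7 dBV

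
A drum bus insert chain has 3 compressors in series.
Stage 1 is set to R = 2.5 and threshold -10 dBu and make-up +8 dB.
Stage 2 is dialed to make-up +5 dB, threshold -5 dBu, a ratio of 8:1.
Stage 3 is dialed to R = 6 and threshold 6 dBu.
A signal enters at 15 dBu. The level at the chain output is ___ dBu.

1.625 dBu

Stage 1: overshoot 25 dB → 25/2.5 = 10 dB → 0 dBu; +8 dB make-up → 8 dBu.
Stage 2: 13 dB above -5 dBu, reduced 8:1 to 1.625 dB above → -3.375 dBu; +5 dB make-up → 1.625 dBu.
Stage 3: below threshold (1.625 ≤ 6); passes unchanged; output 1.625 dBu.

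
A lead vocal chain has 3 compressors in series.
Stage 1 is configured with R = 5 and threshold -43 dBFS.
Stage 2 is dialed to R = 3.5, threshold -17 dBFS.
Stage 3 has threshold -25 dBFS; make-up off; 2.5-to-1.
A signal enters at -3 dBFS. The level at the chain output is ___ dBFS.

Stage 1: -3 dBFS is 40 dB over -43 dBFS; at 5:1 that becomes 8 dB over, giving -35 dBFS.
Stage 2: -35 dBFS is at or below the -17 dBFS threshold — no compression; output -35 dBFS.
Stage 3: -35 dBFS ≤ -25 dBFS, so stage 3 doesn't engage; output -35 dBFS.

-35 dBFS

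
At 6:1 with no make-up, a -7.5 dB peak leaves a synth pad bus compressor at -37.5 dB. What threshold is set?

-43.5 dB

Input is 36 dB above T (since output overshoot × R = input overshoot: (-37.5 − T)·6 = -7.5 − T gives T = -43.5 dB).
Check: -43.5 + (-7.5 − (-43.5))/6 = -43.5 + 6 = -37.5 dB. ✓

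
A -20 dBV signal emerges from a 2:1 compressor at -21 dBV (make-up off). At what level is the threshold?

Let T be the threshold. Output overshoot = (input overshoot)/R, so -21 − T = (-20 − T)/2.
2·(-21 − T) = -20 − T → 1·T = -42 − (-20) = -22.
T = -22/1 = -22 dBV.

-22 dBV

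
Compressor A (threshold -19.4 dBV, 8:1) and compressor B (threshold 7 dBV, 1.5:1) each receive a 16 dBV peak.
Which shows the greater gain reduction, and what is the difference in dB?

A, by 27.975 dB

A: GR = 35.4 − 35.4/8 = 30.975 dB.
B: GR = 9 − 9/1.5 = 3 dB.
Difference: 27.975 dB in favour of A.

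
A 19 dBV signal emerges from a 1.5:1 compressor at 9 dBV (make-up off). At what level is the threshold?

-11 dBV

Input is 30 dB above T (since output overshoot × R = input overshoot: (9 − T)·1.5 = 19 − T gives T = -11 dBV).
Check: -11 + (19 − (-11))/1.5 = -11 + 20 = 9 dBV. ✓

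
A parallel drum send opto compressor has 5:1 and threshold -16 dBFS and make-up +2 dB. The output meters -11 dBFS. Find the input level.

Before make-up, the level was -11 − 2 = -13 dBFS.
Post-compression overshoot = -13 − (-16) = 3 dB.
Input overshoot = R × output overshoot = 15 dB → input = -16 + 15 = -1 dBFS.

-1 dBFS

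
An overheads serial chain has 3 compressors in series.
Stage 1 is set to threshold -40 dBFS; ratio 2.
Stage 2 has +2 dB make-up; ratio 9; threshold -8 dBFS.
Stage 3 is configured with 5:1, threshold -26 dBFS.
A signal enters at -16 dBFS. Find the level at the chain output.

Stage 1: 24 dB above -40 dBFS, reduced 2:1 to 12 dB above → -28 dBFS.
Stage 2: -28 dBFS is at or below the -8 dBFS threshold — no compression; make-up brings it to -26 dBFS.
Stage 3: -26 dBFS ≤ -26 dBFS, so stage 3 doesn't engage; output -26 dBFS.

-26 dBFS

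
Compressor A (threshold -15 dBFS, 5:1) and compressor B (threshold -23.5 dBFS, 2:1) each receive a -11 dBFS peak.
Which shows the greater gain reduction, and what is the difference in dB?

B, by 3.05 dB

A: GR = 4 − 4/5 = 3.2 dB.
B: GR = 12.5 − 12.5/2 = 6.25 dB.
B reduces 3.05 dB more.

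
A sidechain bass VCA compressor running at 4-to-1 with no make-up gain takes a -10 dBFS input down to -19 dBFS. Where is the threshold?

Input is 12 dB above T (since output overshoot × R = input overshoot: (-19 − T)·4 = -10 − T gives T = -22 dBFS).
Check: -22 + (-10 − (-22))/4 = -22 + 3 = -19 dBFS. ✓

-22 dBFS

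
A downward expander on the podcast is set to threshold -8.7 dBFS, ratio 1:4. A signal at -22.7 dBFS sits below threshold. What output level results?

The input is 14 dB below the -8.7 dBFS threshold.
A 1:4 expander multiplies undershoot by 4: 14 × 4 = 56 dB below threshold.
Output = -8.7 − 56 = -64.7 dBFS.

-64.7 dBFS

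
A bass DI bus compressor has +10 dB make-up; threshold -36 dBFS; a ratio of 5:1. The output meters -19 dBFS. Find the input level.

-1 dBFS

Remove make-up: -19 − 10 = -29 dBFS.
Post-compression overshoot = -29 − (-36) = 7 dB.
Input overshoot = R × output overshoot = 35 dB → input = -36 + 35 = -1 dBFS.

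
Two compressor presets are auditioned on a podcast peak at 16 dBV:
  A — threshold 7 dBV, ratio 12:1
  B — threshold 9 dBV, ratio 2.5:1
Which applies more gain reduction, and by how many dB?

A, by 4.05 dB

A: GR = 9 − 9/12 = 8.25 dB.
B: GR = 7 − 7/2.5 = 4.2 dB.
A applies 4.05 dB more gain reduction.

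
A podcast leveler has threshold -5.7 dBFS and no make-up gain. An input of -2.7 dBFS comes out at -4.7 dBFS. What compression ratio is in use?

3:1

Input overshoot = -2.7 − (-5.7) = 3 dB; output overshoot = -4.7 − (-5.7) = 1 dB.
Ratio = 3 / 1 = 3.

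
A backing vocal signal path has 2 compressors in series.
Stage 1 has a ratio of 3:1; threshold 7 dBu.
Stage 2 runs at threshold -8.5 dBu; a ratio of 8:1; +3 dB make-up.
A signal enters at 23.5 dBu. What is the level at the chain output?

Stage 1: 23.5 dBu is 16.5 dB over 7 dBu; at 3:1 that becomes 5.5 dB over, giving 12.5 dBu.
Stage 2: 12.5 dBu is 21 dB over -8.5 dBu; at 8:1 that becomes 2.625 dB over, giving -5.875 dBu; +3 dB make-up → -2.875 dBu.

-2.875 dBu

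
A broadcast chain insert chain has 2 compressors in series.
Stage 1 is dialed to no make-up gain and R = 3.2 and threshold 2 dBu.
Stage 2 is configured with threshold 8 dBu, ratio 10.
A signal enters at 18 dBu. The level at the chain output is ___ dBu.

Stage 1: 16 dB above 2 dBu, reduced 3.2:1 to 5 dB above → 7 dBu.
Stage 2: 7 dBu is at or below the 8 dBu threshold — no compression; output 7 dBu.

7 dBu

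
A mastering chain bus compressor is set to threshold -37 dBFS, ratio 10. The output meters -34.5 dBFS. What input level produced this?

-12 dBFS

The compressed level sits -34.5 − (-37) = 2.5 dB over threshold.
Input overshoot = R × output overshoot = 25 dB → input = -37 + 25 = -12 dBFS.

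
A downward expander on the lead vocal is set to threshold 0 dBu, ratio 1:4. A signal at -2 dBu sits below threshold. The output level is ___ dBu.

Below threshold, a 1:4 expander applies gain = (4−1)×(T − x) of attenuation.
(4−1) × 2 = 6 dB, so output = -2 − 6 = -8 dBu.

-8 dBu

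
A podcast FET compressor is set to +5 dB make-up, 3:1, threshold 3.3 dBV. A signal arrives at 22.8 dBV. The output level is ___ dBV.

The input is 19.5 dB above the 3.3 dBV threshold.
The 19.5 dB excess becomes 6.5 dB after 3:1 reduction.
Output = 3.3 + 6.5 = 9.8 dBV; make-up adds 5 dB, giving 14.8 dBV.

14.8 dBV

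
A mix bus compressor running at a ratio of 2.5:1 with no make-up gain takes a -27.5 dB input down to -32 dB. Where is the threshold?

Let T be the threshold. Output overshoot = (input overshoot)/R, so -32 − T = (-27.5 − T)/2.5.
2.5·(-32 − T) = -27.5 − T → 1.5·T = -80 − (-27.5) = -52.5.
T = -52.5/1.5 = -35 dB.

-35 dB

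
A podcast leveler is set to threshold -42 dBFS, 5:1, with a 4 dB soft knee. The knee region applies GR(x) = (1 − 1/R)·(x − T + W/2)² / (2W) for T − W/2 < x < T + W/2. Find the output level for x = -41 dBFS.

-41.9 dBFS

x − T + W/2 = -41 − (-42) + 2 = 3.
GR = (1 − 1/5) × 3² / 8 = 0.8 × 9 / 8 = 0.9 dB.
Output = -41 − 0.9 = -41.9 dBFS.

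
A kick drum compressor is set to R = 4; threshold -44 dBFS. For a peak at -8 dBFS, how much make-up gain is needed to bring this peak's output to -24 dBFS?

Overshoot 36 dB → 36/4 = 9 dB after compression, so the compressed level is -44 + 9 = -35 dBFS.
Make-up = target − compressed = -24 − (-35) = 11 dB.

11 dB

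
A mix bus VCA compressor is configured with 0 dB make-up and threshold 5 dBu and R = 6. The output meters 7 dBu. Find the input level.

That's 2 dB above the 5 dBu threshold.
Undo the ratio: input overshoot = 2 × 6 = 12 dB, giving input = 17 dBu.

17 dBu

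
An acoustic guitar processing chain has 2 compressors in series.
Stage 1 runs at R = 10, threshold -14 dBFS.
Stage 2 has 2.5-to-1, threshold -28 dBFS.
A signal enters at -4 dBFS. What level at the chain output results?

-22 dBFS

Stage 1: 10 dB above -14 dBFS, reduced 10:1 to 1 dB above → -13 dBFS.
Stage 2: -13 dBFS is 15 dB over -28 dBFS; at 2.5:1 that becomes 6 dB over, giving -22 dBFS.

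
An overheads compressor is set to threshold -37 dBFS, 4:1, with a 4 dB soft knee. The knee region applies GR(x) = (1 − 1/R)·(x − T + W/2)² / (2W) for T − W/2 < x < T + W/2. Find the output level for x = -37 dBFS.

x − T + W/2 = -37 − (-37) + 2 = 2.
GR = (1 − 1/4) × 2² / 8 = 0.75 × 4 / 8 = 0.375 dB.
Output = -37 − 0.375 = -37.375 dBFS.

-37.375 dBFS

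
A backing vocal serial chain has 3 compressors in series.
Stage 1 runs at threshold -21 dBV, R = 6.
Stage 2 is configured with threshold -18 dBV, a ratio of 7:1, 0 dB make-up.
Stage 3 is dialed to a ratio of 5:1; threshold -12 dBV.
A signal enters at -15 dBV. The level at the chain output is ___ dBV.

Stage 1: overshoot 6 dB → 6/6 = 1 dB → -20 dBV.
Stage 2: -20 dBV ≤ -18 dBV, so stage 2 doesn't engage; output -20 dBV.
Stage 3: -20 dBV ≤ -12 dBV, so stage 3 doesn't engage; output -20 dBV.

-20 dBV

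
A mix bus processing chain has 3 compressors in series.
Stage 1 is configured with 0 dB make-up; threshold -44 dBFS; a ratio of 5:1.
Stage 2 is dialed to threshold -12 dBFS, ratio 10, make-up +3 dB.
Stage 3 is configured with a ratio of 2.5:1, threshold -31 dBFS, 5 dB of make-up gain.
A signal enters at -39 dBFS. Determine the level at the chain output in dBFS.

-35 dBFS

Stage 1: -39 dBFS is 5 dB over -44 dBFS; at 5:1 that becomes 1 dB over, giving -43 dBFS.
Stage 2: -43 dBFS is at or below the -12 dBFS threshold — no compression; make-up brings it to -40 dBFS.
Stage 3: -40 dBFS is at or below the -31 dBFS threshold — no compression; make-up brings it to -35 dBFS.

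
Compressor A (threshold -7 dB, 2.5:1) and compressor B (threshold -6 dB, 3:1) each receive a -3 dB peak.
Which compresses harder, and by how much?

A, by 0.4 dB

A: 4 dB over, compressed to 1.6 dB over, so 2.4 dB of GR.
B: 3 dB over, compressed to 1 dB over, so 2 dB of GR.
A reduces 0.4 dB more.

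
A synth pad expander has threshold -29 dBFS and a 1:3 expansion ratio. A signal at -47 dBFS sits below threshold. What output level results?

The input is 18 dB below the -29 dBFS threshold.
A 1:3 expander multiplies undershoot by 3: 18 × 3 = 54 dB below threshold.
Output = -29 − 54 = -83 dBFS.

-83 dBFS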